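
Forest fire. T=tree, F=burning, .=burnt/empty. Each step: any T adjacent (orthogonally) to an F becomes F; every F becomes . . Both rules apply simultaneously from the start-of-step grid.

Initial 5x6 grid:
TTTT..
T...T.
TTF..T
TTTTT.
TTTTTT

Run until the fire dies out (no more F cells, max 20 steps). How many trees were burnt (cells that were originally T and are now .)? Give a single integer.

Answer: 18

Derivation:
Step 1: +2 fires, +1 burnt (F count now 2)
Step 2: +4 fires, +2 burnt (F count now 4)
Step 3: +5 fires, +4 burnt (F count now 5)
Step 4: +3 fires, +5 burnt (F count now 3)
Step 5: +2 fires, +3 burnt (F count now 2)
Step 6: +1 fires, +2 burnt (F count now 1)
Step 7: +1 fires, +1 burnt (F count now 1)
Step 8: +0 fires, +1 burnt (F count now 0)
Fire out after step 8
Initially T: 20, now '.': 28
Total burnt (originally-T cells now '.'): 18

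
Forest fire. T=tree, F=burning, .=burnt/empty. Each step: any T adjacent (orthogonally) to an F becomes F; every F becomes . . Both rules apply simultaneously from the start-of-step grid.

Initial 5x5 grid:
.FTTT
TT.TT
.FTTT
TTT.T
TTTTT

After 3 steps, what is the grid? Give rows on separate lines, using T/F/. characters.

Step 1: 4 trees catch fire, 2 burn out
  ..FTT
  TF.TT
  ..FTT
  TFT.T
  TTTTT
Step 2: 6 trees catch fire, 4 burn out
  ...FT
  F..TT
  ...FT
  F.F.T
  TFTTT
Step 3: 5 trees catch fire, 6 burn out
  ....F
  ...FT
  ....F
  ....T
  F.FTT

....F
...FT
....F
....T
F.FTT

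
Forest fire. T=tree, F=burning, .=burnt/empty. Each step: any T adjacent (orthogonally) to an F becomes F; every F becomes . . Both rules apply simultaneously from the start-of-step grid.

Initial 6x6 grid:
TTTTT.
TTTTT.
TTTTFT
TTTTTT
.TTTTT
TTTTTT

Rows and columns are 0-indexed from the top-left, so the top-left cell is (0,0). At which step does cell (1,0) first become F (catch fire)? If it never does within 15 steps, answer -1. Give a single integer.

Step 1: cell (1,0)='T' (+4 fires, +1 burnt)
Step 2: cell (1,0)='T' (+6 fires, +4 burnt)
Step 3: cell (1,0)='T' (+7 fires, +6 burnt)
Step 4: cell (1,0)='T' (+7 fires, +7 burnt)
Step 5: cell (1,0)='F' (+5 fires, +7 burnt)
  -> target ignites at step 5
Step 6: cell (1,0)='.' (+2 fires, +5 burnt)
Step 7: cell (1,0)='.' (+1 fires, +2 burnt)
Step 8: cell (1,0)='.' (+0 fires, +1 burnt)
  fire out at step 8

5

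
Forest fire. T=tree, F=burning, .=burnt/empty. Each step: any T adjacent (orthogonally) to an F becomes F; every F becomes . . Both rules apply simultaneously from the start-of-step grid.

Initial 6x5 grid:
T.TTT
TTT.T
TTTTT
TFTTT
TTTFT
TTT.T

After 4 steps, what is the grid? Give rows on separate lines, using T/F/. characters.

Step 1: 7 trees catch fire, 2 burn out
  T.TTT
  TTT.T
  TFTTT
  F.FFT
  TFF.F
  TTT.T
Step 2: 9 trees catch fire, 7 burn out
  T.TTT
  TFT.T
  F.FFT
  ....F
  F....
  TFF.F
Step 3: 4 trees catch fire, 9 burn out
  T.TTT
  F.F.T
  ....F
  .....
  .....
  F....
Step 4: 3 trees catch fire, 4 burn out
  F.FTT
  ....F
  .....
  .....
  .....
  .....

F.FTT
....F
.....
.....
.....
.....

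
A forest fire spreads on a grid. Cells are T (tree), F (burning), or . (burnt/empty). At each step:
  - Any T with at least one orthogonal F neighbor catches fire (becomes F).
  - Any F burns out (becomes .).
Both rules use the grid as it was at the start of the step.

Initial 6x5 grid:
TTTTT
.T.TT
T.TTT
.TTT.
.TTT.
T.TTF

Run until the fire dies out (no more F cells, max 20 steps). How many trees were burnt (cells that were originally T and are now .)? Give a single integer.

Step 1: +1 fires, +1 burnt (F count now 1)
Step 2: +2 fires, +1 burnt (F count now 2)
Step 3: +2 fires, +2 burnt (F count now 2)
Step 4: +3 fires, +2 burnt (F count now 3)
Step 5: +4 fires, +3 burnt (F count now 4)
Step 6: +2 fires, +4 burnt (F count now 2)
Step 7: +2 fires, +2 burnt (F count now 2)
Step 8: +1 fires, +2 burnt (F count now 1)
Step 9: +2 fires, +1 burnt (F count now 2)
Step 10: +0 fires, +2 burnt (F count now 0)
Fire out after step 10
Initially T: 21, now '.': 28
Total burnt (originally-T cells now '.'): 19

Answer: 19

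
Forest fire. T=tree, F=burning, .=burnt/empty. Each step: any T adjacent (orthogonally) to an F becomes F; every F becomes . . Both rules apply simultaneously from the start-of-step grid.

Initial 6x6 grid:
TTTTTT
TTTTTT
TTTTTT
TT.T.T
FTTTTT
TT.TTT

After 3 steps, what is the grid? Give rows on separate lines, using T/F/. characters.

Step 1: 3 trees catch fire, 1 burn out
  TTTTTT
  TTTTTT
  TTTTTT
  FT.T.T
  .FTTTT
  FT.TTT
Step 2: 4 trees catch fire, 3 burn out
  TTTTTT
  TTTTTT
  FTTTTT
  .F.T.T
  ..FTTT
  .F.TTT
Step 3: 3 trees catch fire, 4 burn out
  TTTTTT
  FTTTTT
  .FTTTT
  ...T.T
  ...FTT
  ...TTT

TTTTTT
FTTTTT
.FTTTT
...T.T
...FTT
...TTT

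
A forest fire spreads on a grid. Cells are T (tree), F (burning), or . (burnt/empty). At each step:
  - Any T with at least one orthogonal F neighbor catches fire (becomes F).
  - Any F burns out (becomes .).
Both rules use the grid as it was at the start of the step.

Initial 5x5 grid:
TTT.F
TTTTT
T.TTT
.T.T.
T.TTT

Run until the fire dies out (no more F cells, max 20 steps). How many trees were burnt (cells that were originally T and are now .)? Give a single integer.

Step 1: +1 fires, +1 burnt (F count now 1)
Step 2: +2 fires, +1 burnt (F count now 2)
Step 3: +2 fires, +2 burnt (F count now 2)
Step 4: +4 fires, +2 burnt (F count now 4)
Step 5: +3 fires, +4 burnt (F count now 3)
Step 6: +4 fires, +3 burnt (F count now 4)
Step 7: +0 fires, +4 burnt (F count now 0)
Fire out after step 7
Initially T: 18, now '.': 23
Total burnt (originally-T cells now '.'): 16

Answer: 16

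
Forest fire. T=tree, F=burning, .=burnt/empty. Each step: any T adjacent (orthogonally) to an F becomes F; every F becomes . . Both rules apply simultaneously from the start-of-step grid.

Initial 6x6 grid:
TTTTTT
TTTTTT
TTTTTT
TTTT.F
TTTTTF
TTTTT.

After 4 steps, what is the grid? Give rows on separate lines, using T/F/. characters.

Step 1: 2 trees catch fire, 2 burn out
  TTTTTT
  TTTTTT
  TTTTTF
  TTTT..
  TTTTF.
  TTTTT.
Step 2: 4 trees catch fire, 2 burn out
  TTTTTT
  TTTTTF
  TTTTF.
  TTTT..
  TTTF..
  TTTTF.
Step 3: 6 trees catch fire, 4 burn out
  TTTTTF
  TTTTF.
  TTTF..
  TTTF..
  TTF...
  TTTF..
Step 4: 6 trees catch fire, 6 burn out
  TTTTF.
  TTTF..
  TTF...
  TTF...
  TF....
  TTF...

TTTTF.
TTTF..
TTF...
TTF...
TF....
TTF...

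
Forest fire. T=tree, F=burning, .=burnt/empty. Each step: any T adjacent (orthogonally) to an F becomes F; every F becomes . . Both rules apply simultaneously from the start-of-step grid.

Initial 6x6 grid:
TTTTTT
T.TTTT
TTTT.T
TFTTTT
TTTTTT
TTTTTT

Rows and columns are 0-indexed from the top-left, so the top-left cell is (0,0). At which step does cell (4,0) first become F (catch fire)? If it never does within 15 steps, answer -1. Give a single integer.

Step 1: cell (4,0)='T' (+4 fires, +1 burnt)
Step 2: cell (4,0)='F' (+6 fires, +4 burnt)
  -> target ignites at step 2
Step 3: cell (4,0)='.' (+7 fires, +6 burnt)
Step 4: cell (4,0)='.' (+6 fires, +7 burnt)
Step 5: cell (4,0)='.' (+6 fires, +6 burnt)
Step 6: cell (4,0)='.' (+3 fires, +6 burnt)
Step 7: cell (4,0)='.' (+1 fires, +3 burnt)
Step 8: cell (4,0)='.' (+0 fires, +1 burnt)
  fire out at step 8

2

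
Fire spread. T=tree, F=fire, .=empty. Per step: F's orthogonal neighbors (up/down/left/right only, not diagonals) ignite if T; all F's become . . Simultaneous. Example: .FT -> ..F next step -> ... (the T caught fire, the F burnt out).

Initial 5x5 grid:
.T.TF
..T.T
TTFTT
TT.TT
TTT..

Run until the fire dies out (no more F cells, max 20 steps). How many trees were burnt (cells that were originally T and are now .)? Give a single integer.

Step 1: +5 fires, +2 burnt (F count now 5)
Step 2: +4 fires, +5 burnt (F count now 4)
Step 3: +3 fires, +4 burnt (F count now 3)
Step 4: +2 fires, +3 burnt (F count now 2)
Step 5: +0 fires, +2 burnt (F count now 0)
Fire out after step 5
Initially T: 15, now '.': 24
Total burnt (originally-T cells now '.'): 14

Answer: 14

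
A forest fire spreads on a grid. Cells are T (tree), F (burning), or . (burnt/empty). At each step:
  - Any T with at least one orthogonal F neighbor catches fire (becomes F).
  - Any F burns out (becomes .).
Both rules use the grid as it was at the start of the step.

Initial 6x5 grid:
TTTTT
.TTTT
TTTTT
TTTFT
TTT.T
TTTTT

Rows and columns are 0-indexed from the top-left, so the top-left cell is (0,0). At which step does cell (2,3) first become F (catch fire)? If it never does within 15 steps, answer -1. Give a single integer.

Step 1: cell (2,3)='F' (+3 fires, +1 burnt)
  -> target ignites at step 1
Step 2: cell (2,3)='.' (+6 fires, +3 burnt)
Step 3: cell (2,3)='.' (+8 fires, +6 burnt)
Step 4: cell (2,3)='.' (+7 fires, +8 burnt)
Step 5: cell (2,3)='.' (+2 fires, +7 burnt)
Step 6: cell (2,3)='.' (+1 fires, +2 burnt)
Step 7: cell (2,3)='.' (+0 fires, +1 burnt)
  fire out at step 7

1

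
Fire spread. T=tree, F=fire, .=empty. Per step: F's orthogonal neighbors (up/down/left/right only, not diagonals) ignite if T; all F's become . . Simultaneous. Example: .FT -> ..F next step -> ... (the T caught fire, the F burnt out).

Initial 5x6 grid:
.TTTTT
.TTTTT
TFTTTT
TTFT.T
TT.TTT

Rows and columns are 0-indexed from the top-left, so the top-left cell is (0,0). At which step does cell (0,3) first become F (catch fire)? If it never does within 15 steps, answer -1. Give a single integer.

Step 1: cell (0,3)='T' (+5 fires, +2 burnt)
Step 2: cell (0,3)='T' (+6 fires, +5 burnt)
Step 3: cell (0,3)='T' (+5 fires, +6 burnt)
Step 4: cell (0,3)='F' (+4 fires, +5 burnt)
  -> target ignites at step 4
Step 5: cell (0,3)='.' (+3 fires, +4 burnt)
Step 6: cell (0,3)='.' (+1 fires, +3 burnt)
Step 7: cell (0,3)='.' (+0 fires, +1 burnt)
  fire out at step 7

4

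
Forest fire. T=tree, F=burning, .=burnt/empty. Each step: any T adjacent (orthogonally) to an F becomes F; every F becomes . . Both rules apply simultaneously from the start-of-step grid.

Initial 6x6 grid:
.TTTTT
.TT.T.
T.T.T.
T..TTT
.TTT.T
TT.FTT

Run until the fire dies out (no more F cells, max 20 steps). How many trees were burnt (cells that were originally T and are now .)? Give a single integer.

Step 1: +2 fires, +1 burnt (F count now 2)
Step 2: +3 fires, +2 burnt (F count now 3)
Step 3: +3 fires, +3 burnt (F count now 3)
Step 4: +3 fires, +3 burnt (F count now 3)
Step 5: +2 fires, +3 burnt (F count now 2)
Step 6: +1 fires, +2 burnt (F count now 1)
Step 7: +2 fires, +1 burnt (F count now 2)
Step 8: +1 fires, +2 burnt (F count now 1)
Step 9: +2 fires, +1 burnt (F count now 2)
Step 10: +2 fires, +2 burnt (F count now 2)
Step 11: +0 fires, +2 burnt (F count now 0)
Fire out after step 11
Initially T: 23, now '.': 34
Total burnt (originally-T cells now '.'): 21

Answer: 21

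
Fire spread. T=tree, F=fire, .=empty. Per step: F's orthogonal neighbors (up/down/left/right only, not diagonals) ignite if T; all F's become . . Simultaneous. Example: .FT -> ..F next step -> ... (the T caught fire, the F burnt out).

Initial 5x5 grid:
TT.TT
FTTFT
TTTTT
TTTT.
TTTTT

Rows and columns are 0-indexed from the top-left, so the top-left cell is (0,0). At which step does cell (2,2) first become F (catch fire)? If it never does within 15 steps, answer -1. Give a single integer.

Step 1: cell (2,2)='T' (+7 fires, +2 burnt)
Step 2: cell (2,2)='F' (+7 fires, +7 burnt)
  -> target ignites at step 2
Step 3: cell (2,2)='.' (+4 fires, +7 burnt)
Step 4: cell (2,2)='.' (+3 fires, +4 burnt)
Step 5: cell (2,2)='.' (+0 fires, +3 burnt)
  fire out at step 5

2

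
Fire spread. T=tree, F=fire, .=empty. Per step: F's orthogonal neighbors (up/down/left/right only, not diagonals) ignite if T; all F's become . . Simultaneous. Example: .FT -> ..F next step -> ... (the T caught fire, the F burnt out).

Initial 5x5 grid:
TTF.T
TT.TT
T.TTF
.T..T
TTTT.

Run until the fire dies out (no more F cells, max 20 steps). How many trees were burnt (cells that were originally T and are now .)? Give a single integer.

Answer: 11

Derivation:
Step 1: +4 fires, +2 burnt (F count now 4)
Step 2: +5 fires, +4 burnt (F count now 5)
Step 3: +1 fires, +5 burnt (F count now 1)
Step 4: +1 fires, +1 burnt (F count now 1)
Step 5: +0 fires, +1 burnt (F count now 0)
Fire out after step 5
Initially T: 16, now '.': 20
Total burnt (originally-T cells now '.'): 11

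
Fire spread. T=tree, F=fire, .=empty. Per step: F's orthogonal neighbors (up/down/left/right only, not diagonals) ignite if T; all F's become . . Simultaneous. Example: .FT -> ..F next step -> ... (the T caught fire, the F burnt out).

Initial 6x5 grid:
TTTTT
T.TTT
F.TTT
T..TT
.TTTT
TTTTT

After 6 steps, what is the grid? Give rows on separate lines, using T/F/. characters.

Step 1: 2 trees catch fire, 1 burn out
  TTTTT
  F.TTT
  ..TTT
  F..TT
  .TTTT
  TTTTT
Step 2: 1 trees catch fire, 2 burn out
  FTTTT
  ..TTT
  ..TTT
  ...TT
  .TTTT
  TTTTT
Step 3: 1 trees catch fire, 1 burn out
  .FTTT
  ..TTT
  ..TTT
  ...TT
  .TTTT
  TTTTT
Step 4: 1 trees catch fire, 1 burn out
  ..FTT
  ..TTT
  ..TTT
  ...TT
  .TTTT
  TTTTT
Step 5: 2 trees catch fire, 1 burn out
  ...FT
  ..FTT
  ..TTT
  ...TT
  .TTTT
  TTTTT
Step 6: 3 trees catch fire, 2 burn out
  ....F
  ...FT
  ..FTT
  ...TT
  .TTTT
  TTTTT

....F
...FT
..FTT
...TT
.TTTT
TTTTT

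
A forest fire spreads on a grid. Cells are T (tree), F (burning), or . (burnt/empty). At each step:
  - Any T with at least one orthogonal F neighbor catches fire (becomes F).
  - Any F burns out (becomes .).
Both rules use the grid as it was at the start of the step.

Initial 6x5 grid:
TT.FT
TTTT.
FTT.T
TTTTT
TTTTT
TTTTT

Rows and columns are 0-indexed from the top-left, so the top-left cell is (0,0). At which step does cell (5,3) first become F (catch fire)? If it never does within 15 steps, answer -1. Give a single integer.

Step 1: cell (5,3)='T' (+5 fires, +2 burnt)
Step 2: cell (5,3)='T' (+6 fires, +5 burnt)
Step 3: cell (5,3)='T' (+4 fires, +6 burnt)
Step 4: cell (5,3)='T' (+3 fires, +4 burnt)
Step 5: cell (5,3)='T' (+3 fires, +3 burnt)
Step 6: cell (5,3)='F' (+3 fires, +3 burnt)
  -> target ignites at step 6
Step 7: cell (5,3)='.' (+1 fires, +3 burnt)
Step 8: cell (5,3)='.' (+0 fires, +1 burnt)
  fire out at step 8

6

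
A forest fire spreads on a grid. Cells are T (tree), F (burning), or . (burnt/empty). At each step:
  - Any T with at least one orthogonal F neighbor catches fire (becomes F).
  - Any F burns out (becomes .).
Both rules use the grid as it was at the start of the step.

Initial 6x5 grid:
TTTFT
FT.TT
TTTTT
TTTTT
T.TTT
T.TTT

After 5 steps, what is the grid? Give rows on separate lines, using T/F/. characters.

Step 1: 6 trees catch fire, 2 burn out
  FTF.F
  .F.FT
  FTTTT
  TTTTT
  T.TTT
  T.TTT
Step 2: 5 trees catch fire, 6 burn out
  .F...
  ....F
  .FTFT
  FTTTT
  T.TTT
  T.TTT
Step 3: 5 trees catch fire, 5 burn out
  .....
  .....
  ..F.F
  .FTFT
  F.TTT
  T.TTT
Step 4: 4 trees catch fire, 5 burn out
  .....
  .....
  .....
  ..F.F
  ..TFT
  F.TTT
Step 5: 3 trees catch fire, 4 burn out
  .....
  .....
  .....
  .....
  ..F.F
  ..TFT

.....
.....
.....
.....
..F.F
..TFT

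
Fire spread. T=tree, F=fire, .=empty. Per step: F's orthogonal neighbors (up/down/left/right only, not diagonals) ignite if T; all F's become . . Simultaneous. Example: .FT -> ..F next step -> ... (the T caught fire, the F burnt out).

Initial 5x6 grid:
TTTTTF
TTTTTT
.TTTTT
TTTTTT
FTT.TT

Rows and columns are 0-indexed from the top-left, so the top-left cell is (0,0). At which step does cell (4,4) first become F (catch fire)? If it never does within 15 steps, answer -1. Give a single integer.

Step 1: cell (4,4)='T' (+4 fires, +2 burnt)
Step 2: cell (4,4)='T' (+5 fires, +4 burnt)
Step 3: cell (4,4)='T' (+6 fires, +5 burnt)
Step 4: cell (4,4)='T' (+8 fires, +6 burnt)
Step 5: cell (4,4)='F' (+3 fires, +8 burnt)
  -> target ignites at step 5
Step 6: cell (4,4)='.' (+0 fires, +3 burnt)
  fire out at step 6

5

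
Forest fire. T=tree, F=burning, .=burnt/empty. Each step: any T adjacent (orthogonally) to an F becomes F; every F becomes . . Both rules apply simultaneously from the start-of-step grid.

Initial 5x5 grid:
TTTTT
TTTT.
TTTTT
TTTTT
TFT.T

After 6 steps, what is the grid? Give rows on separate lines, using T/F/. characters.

Step 1: 3 trees catch fire, 1 burn out
  TTTTT
  TTTT.
  TTTTT
  TFTTT
  F.F.T
Step 2: 3 trees catch fire, 3 burn out
  TTTTT
  TTTT.
  TFTTT
  F.FTT
  ....T
Step 3: 4 trees catch fire, 3 burn out
  TTTTT
  TFTT.
  F.FTT
  ...FT
  ....T
Step 4: 5 trees catch fire, 4 burn out
  TFTTT
  F.FT.
  ...FT
  ....F
  ....T
Step 5: 5 trees catch fire, 5 burn out
  F.FTT
  ...F.
  ....F
  .....
  ....F
Step 6: 1 trees catch fire, 5 burn out
  ...FT
  .....
  .....
  .....
  .....

...FT
.....
.....
.....
.....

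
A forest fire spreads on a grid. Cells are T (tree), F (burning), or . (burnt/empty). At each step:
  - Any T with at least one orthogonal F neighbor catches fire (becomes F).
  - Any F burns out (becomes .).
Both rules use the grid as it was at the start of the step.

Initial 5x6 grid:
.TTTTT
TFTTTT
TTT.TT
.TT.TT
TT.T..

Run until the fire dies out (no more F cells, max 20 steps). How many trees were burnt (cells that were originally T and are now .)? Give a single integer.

Answer: 21

Derivation:
Step 1: +4 fires, +1 burnt (F count now 4)
Step 2: +5 fires, +4 burnt (F count now 5)
Step 3: +4 fires, +5 burnt (F count now 4)
Step 4: +4 fires, +4 burnt (F count now 4)
Step 5: +3 fires, +4 burnt (F count now 3)
Step 6: +1 fires, +3 burnt (F count now 1)
Step 7: +0 fires, +1 burnt (F count now 0)
Fire out after step 7
Initially T: 22, now '.': 29
Total burnt (originally-T cells now '.'): 21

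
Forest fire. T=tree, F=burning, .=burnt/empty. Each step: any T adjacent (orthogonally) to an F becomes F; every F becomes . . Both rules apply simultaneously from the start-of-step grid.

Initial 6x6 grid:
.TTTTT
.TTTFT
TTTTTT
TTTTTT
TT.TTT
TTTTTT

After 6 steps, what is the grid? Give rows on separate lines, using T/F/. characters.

Step 1: 4 trees catch fire, 1 burn out
  .TTTFT
  .TTF.F
  TTTTFT
  TTTTTT
  TT.TTT
  TTTTTT
Step 2: 6 trees catch fire, 4 burn out
  .TTF.F
  .TF...
  TTTF.F
  TTTTFT
  TT.TTT
  TTTTTT
Step 3: 6 trees catch fire, 6 burn out
  .TF...
  .F....
  TTF...
  TTTF.F
  TT.TFT
  TTTTTT
Step 4: 6 trees catch fire, 6 burn out
  .F....
  ......
  TF....
  TTF...
  TT.F.F
  TTTTFT
Step 5: 4 trees catch fire, 6 burn out
  ......
  ......
  F.....
  TF....
  TT....
  TTTF.F
Step 6: 3 trees catch fire, 4 burn out
  ......
  ......
  ......
  F.....
  TF....
  TTF...

......
......
......
F.....
TF....
TTF...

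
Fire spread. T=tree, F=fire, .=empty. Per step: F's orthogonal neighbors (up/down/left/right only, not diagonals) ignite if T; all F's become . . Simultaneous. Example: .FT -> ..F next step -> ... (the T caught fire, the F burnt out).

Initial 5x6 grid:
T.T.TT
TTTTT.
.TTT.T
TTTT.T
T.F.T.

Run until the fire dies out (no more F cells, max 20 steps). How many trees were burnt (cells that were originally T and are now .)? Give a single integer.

Step 1: +1 fires, +1 burnt (F count now 1)
Step 2: +3 fires, +1 burnt (F count now 3)
Step 3: +4 fires, +3 burnt (F count now 4)
Step 4: +4 fires, +4 burnt (F count now 4)
Step 5: +2 fires, +4 burnt (F count now 2)
Step 6: +2 fires, +2 burnt (F count now 2)
Step 7: +1 fires, +2 burnt (F count now 1)
Step 8: +0 fires, +1 burnt (F count now 0)
Fire out after step 8
Initially T: 20, now '.': 27
Total burnt (originally-T cells now '.'): 17

Answer: 17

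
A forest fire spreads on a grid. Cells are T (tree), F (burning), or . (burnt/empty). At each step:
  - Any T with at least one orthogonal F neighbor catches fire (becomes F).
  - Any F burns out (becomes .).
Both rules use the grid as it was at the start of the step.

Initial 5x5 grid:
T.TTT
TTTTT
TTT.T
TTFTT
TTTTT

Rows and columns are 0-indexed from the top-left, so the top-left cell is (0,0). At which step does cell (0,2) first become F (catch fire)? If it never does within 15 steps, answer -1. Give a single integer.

Step 1: cell (0,2)='T' (+4 fires, +1 burnt)
Step 2: cell (0,2)='T' (+6 fires, +4 burnt)
Step 3: cell (0,2)='F' (+7 fires, +6 burnt)
  -> target ignites at step 3
Step 4: cell (0,2)='.' (+3 fires, +7 burnt)
Step 5: cell (0,2)='.' (+2 fires, +3 burnt)
Step 6: cell (0,2)='.' (+0 fires, +2 burnt)
  fire out at step 6

3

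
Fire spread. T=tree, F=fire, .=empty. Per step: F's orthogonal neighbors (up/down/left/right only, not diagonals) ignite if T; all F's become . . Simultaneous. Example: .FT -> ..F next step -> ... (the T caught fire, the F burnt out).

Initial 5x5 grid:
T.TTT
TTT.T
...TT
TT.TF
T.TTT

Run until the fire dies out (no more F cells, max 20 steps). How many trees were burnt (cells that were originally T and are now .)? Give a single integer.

Step 1: +3 fires, +1 burnt (F count now 3)
Step 2: +3 fires, +3 burnt (F count now 3)
Step 3: +2 fires, +3 burnt (F count now 2)
Step 4: +1 fires, +2 burnt (F count now 1)
Step 5: +1 fires, +1 burnt (F count now 1)
Step 6: +1 fires, +1 burnt (F count now 1)
Step 7: +1 fires, +1 burnt (F count now 1)
Step 8: +1 fires, +1 burnt (F count now 1)
Step 9: +1 fires, +1 burnt (F count now 1)
Step 10: +0 fires, +1 burnt (F count now 0)
Fire out after step 10
Initially T: 17, now '.': 22
Total burnt (originally-T cells now '.'): 14

Answer: 14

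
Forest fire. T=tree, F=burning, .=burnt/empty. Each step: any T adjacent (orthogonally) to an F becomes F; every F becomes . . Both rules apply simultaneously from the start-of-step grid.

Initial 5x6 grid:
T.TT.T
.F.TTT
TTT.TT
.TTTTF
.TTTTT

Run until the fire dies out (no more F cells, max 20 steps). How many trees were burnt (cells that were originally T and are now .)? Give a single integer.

Step 1: +4 fires, +2 burnt (F count now 4)
Step 2: +7 fires, +4 burnt (F count now 7)
Step 3: +5 fires, +7 burnt (F count now 5)
Step 4: +2 fires, +5 burnt (F count now 2)
Step 5: +1 fires, +2 burnt (F count now 1)
Step 6: +1 fires, +1 burnt (F count now 1)
Step 7: +0 fires, +1 burnt (F count now 0)
Fire out after step 7
Initially T: 21, now '.': 29
Total burnt (originally-T cells now '.'): 20

Answer: 20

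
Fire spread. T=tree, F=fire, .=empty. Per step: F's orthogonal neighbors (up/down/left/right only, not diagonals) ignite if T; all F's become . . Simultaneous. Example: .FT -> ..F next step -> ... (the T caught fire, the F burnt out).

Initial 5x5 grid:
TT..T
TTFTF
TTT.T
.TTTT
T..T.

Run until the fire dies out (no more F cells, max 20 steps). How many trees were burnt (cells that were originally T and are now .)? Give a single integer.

Step 1: +5 fires, +2 burnt (F count now 5)
Step 2: +5 fires, +5 burnt (F count now 5)
Step 3: +4 fires, +5 burnt (F count now 4)
Step 4: +1 fires, +4 burnt (F count now 1)
Step 5: +0 fires, +1 burnt (F count now 0)
Fire out after step 5
Initially T: 16, now '.': 24
Total burnt (originally-T cells now '.'): 15

Answer: 15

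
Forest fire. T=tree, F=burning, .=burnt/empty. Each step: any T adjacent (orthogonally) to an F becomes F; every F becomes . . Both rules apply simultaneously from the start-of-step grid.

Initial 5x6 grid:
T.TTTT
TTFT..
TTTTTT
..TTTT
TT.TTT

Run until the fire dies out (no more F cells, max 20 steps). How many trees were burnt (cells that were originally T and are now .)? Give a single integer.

Step 1: +4 fires, +1 burnt (F count now 4)
Step 2: +5 fires, +4 burnt (F count now 5)
Step 3: +5 fires, +5 burnt (F count now 5)
Step 4: +4 fires, +5 burnt (F count now 4)
Step 5: +2 fires, +4 burnt (F count now 2)
Step 6: +1 fires, +2 burnt (F count now 1)
Step 7: +0 fires, +1 burnt (F count now 0)
Fire out after step 7
Initially T: 23, now '.': 28
Total burnt (originally-T cells now '.'): 21

Answer: 21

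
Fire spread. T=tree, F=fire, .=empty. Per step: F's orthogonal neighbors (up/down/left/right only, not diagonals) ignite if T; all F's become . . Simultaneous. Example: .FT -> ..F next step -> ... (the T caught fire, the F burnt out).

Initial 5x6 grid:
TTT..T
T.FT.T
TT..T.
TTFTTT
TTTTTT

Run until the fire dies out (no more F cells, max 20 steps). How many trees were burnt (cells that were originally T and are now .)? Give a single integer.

Step 1: +5 fires, +2 burnt (F count now 5)
Step 2: +6 fires, +5 burnt (F count now 6)
Step 3: +6 fires, +6 burnt (F count now 6)
Step 4: +2 fires, +6 burnt (F count now 2)
Step 5: +0 fires, +2 burnt (F count now 0)
Fire out after step 5
Initially T: 21, now '.': 28
Total burnt (originally-T cells now '.'): 19

Answer: 19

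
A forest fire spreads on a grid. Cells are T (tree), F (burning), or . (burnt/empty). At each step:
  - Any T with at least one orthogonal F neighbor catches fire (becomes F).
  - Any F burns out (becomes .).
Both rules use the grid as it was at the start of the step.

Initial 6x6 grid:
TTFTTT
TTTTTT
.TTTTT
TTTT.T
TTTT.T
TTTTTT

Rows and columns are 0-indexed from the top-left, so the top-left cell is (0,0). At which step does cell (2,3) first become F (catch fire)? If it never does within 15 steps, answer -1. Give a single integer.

Step 1: cell (2,3)='T' (+3 fires, +1 burnt)
Step 2: cell (2,3)='T' (+5 fires, +3 burnt)
Step 3: cell (2,3)='F' (+6 fires, +5 burnt)
  -> target ignites at step 3
Step 4: cell (2,3)='.' (+5 fires, +6 burnt)
Step 5: cell (2,3)='.' (+5 fires, +5 burnt)
Step 6: cell (2,3)='.' (+4 fires, +5 burnt)
Step 7: cell (2,3)='.' (+3 fires, +4 burnt)
Step 8: cell (2,3)='.' (+1 fires, +3 burnt)
Step 9: cell (2,3)='.' (+0 fires, +1 burnt)
  fire out at step 9

3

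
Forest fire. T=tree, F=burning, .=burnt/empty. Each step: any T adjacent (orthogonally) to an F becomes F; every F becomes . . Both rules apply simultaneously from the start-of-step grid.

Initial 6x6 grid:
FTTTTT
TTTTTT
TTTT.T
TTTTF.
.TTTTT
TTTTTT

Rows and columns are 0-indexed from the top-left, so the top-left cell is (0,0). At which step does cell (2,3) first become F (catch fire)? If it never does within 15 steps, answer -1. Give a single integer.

Step 1: cell (2,3)='T' (+4 fires, +2 burnt)
Step 2: cell (2,3)='F' (+8 fires, +4 burnt)
  -> target ignites at step 2
Step 3: cell (2,3)='.' (+10 fires, +8 burnt)
Step 4: cell (2,3)='.' (+4 fires, +10 burnt)
Step 5: cell (2,3)='.' (+3 fires, +4 burnt)
Step 6: cell (2,3)='.' (+2 fires, +3 burnt)
Step 7: cell (2,3)='.' (+0 fires, +2 burnt)
  fire out at step 7

2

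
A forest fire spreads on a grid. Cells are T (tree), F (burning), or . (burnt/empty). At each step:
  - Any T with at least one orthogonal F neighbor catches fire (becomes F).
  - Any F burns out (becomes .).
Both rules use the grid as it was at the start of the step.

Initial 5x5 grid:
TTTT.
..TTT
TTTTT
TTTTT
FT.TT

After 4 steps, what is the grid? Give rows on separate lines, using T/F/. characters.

Step 1: 2 trees catch fire, 1 burn out
  TTTT.
  ..TTT
  TTTTT
  FTTTT
  .F.TT
Step 2: 2 trees catch fire, 2 burn out
  TTTT.
  ..TTT
  FTTTT
  .FTTT
  ...TT
Step 3: 2 trees catch fire, 2 burn out
  TTTT.
  ..TTT
  .FTTT
  ..FTT
  ...TT
Step 4: 2 trees catch fire, 2 burn out
  TTTT.
  ..TTT
  ..FTT
  ...FT
  ...TT

TTTT.
..TTT
..FTT
...FT
...TT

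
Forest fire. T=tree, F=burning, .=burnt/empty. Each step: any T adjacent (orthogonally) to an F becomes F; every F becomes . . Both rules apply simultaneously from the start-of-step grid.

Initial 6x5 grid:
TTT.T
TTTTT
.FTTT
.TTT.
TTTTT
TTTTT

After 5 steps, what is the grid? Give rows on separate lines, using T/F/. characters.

Step 1: 3 trees catch fire, 1 burn out
  TTT.T
  TFTTT
  ..FTT
  .FTT.
  TTTTT
  TTTTT
Step 2: 6 trees catch fire, 3 burn out
  TFT.T
  F.FTT
  ...FT
  ..FT.
  TFTTT
  TTTTT
Step 3: 8 trees catch fire, 6 burn out
  F.F.T
  ...FT
  ....F
  ...F.
  F.FTT
  TFTTT
Step 4: 4 trees catch fire, 8 burn out
  ....T
  ....F
  .....
  .....
  ...FT
  F.FTT
Step 5: 3 trees catch fire, 4 burn out
  ....F
  .....
  .....
  .....
  ....F
  ...FT

....F
.....
.....
.....
....F
...FT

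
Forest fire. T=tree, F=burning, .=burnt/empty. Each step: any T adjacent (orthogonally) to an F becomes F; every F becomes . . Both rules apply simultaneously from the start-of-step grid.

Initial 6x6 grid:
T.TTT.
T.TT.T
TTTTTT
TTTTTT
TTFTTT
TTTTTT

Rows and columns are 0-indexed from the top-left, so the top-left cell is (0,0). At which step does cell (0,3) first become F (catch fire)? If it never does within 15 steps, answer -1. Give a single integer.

Step 1: cell (0,3)='T' (+4 fires, +1 burnt)
Step 2: cell (0,3)='T' (+7 fires, +4 burnt)
Step 3: cell (0,3)='T' (+8 fires, +7 burnt)
Step 4: cell (0,3)='T' (+6 fires, +8 burnt)
Step 5: cell (0,3)='F' (+3 fires, +6 burnt)
  -> target ignites at step 5
Step 6: cell (0,3)='.' (+3 fires, +3 burnt)
Step 7: cell (0,3)='.' (+0 fires, +3 burnt)
  fire out at step 7

5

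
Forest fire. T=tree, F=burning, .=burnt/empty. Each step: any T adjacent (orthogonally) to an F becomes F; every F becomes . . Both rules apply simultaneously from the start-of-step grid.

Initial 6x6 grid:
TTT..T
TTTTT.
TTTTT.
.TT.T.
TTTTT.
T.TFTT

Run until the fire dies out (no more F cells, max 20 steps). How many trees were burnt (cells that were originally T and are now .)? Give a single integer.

Step 1: +3 fires, +1 burnt (F count now 3)
Step 2: +3 fires, +3 burnt (F count now 3)
Step 3: +3 fires, +3 burnt (F count now 3)
Step 4: +4 fires, +3 burnt (F count now 4)
Step 5: +5 fires, +4 burnt (F count now 5)
Step 6: +4 fires, +5 burnt (F count now 4)
Step 7: +2 fires, +4 burnt (F count now 2)
Step 8: +1 fires, +2 burnt (F count now 1)
Step 9: +0 fires, +1 burnt (F count now 0)
Fire out after step 9
Initially T: 26, now '.': 35
Total burnt (originally-T cells now '.'): 25

Answer: 25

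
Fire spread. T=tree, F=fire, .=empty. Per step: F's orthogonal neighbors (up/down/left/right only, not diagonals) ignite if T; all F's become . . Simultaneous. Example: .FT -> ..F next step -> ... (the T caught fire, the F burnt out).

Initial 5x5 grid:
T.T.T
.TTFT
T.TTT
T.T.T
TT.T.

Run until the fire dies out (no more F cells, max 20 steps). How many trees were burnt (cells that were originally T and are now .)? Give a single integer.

Step 1: +3 fires, +1 burnt (F count now 3)
Step 2: +5 fires, +3 burnt (F count now 5)
Step 3: +2 fires, +5 burnt (F count now 2)
Step 4: +0 fires, +2 burnt (F count now 0)
Fire out after step 4
Initially T: 16, now '.': 19
Total burnt (originally-T cells now '.'): 10

Answer: 10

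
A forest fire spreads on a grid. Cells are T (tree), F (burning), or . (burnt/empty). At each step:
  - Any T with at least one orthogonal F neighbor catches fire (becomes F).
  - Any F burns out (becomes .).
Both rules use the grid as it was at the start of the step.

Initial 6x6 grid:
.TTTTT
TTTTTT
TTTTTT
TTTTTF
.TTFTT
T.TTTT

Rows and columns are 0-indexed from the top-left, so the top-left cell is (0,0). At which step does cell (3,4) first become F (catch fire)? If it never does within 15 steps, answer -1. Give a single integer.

Step 1: cell (3,4)='F' (+7 fires, +2 burnt)
  -> target ignites at step 1
Step 2: cell (3,4)='.' (+8 fires, +7 burnt)
Step 3: cell (3,4)='.' (+5 fires, +8 burnt)
Step 4: cell (3,4)='.' (+5 fires, +5 burnt)
Step 5: cell (3,4)='.' (+3 fires, +5 burnt)
Step 6: cell (3,4)='.' (+2 fires, +3 burnt)
Step 7: cell (3,4)='.' (+0 fires, +2 burnt)
  fire out at step 7

1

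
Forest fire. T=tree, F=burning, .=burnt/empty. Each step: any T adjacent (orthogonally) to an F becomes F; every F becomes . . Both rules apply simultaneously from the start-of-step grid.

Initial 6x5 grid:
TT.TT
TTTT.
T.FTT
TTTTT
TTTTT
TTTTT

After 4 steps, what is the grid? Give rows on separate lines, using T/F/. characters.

Step 1: 3 trees catch fire, 1 burn out
  TT.TT
  TTFT.
  T..FT
  TTFTT
  TTTTT
  TTTTT
Step 2: 6 trees catch fire, 3 burn out
  TT.TT
  TF.F.
  T...F
  TF.FT
  TTFTT
  TTTTT
Step 3: 8 trees catch fire, 6 burn out
  TF.FT
  F....
  T....
  F...F
  TF.FT
  TTFTT
Step 4: 7 trees catch fire, 8 burn out
  F...F
  .....
  F....
  .....
  F...F
  TF.FT

F...F
.....
F....
.....
F...F
TF.FT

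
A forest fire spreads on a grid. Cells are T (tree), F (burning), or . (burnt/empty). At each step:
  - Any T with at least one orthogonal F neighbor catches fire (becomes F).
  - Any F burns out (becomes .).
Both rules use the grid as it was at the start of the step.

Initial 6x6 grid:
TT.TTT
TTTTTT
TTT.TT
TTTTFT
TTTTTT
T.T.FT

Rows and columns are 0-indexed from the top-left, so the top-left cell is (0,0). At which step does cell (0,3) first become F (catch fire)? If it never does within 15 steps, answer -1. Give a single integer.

Step 1: cell (0,3)='T' (+5 fires, +2 burnt)
Step 2: cell (0,3)='T' (+5 fires, +5 burnt)
Step 3: cell (0,3)='T' (+6 fires, +5 burnt)
Step 4: cell (0,3)='F' (+7 fires, +6 burnt)
  -> target ignites at step 4
Step 5: cell (0,3)='.' (+3 fires, +7 burnt)
Step 6: cell (0,3)='.' (+3 fires, +3 burnt)
Step 7: cell (0,3)='.' (+1 fires, +3 burnt)
Step 8: cell (0,3)='.' (+0 fires, +1 burnt)
  fire out at step 8

4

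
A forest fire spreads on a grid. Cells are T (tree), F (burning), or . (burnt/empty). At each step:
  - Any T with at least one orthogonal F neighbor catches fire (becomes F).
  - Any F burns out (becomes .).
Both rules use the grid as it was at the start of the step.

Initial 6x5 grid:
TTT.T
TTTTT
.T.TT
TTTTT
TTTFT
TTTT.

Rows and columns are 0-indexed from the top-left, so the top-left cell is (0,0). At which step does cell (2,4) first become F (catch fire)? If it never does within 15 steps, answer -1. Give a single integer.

Step 1: cell (2,4)='T' (+4 fires, +1 burnt)
Step 2: cell (2,4)='T' (+5 fires, +4 burnt)
Step 3: cell (2,4)='F' (+5 fires, +5 burnt)
  -> target ignites at step 3
Step 4: cell (2,4)='.' (+5 fires, +5 burnt)
Step 5: cell (2,4)='.' (+3 fires, +5 burnt)
Step 6: cell (2,4)='.' (+2 fires, +3 burnt)
Step 7: cell (2,4)='.' (+1 fires, +2 burnt)
Step 8: cell (2,4)='.' (+0 fires, +1 burnt)
  fire out at step 8

3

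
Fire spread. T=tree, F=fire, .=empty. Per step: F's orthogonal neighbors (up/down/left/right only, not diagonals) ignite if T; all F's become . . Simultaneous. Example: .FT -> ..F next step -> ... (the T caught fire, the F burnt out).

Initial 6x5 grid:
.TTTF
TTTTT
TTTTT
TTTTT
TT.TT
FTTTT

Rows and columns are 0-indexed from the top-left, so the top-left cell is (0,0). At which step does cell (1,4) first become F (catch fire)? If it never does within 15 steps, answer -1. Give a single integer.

Step 1: cell (1,4)='F' (+4 fires, +2 burnt)
  -> target ignites at step 1
Step 2: cell (1,4)='.' (+6 fires, +4 burnt)
Step 3: cell (1,4)='.' (+7 fires, +6 burnt)
Step 4: cell (1,4)='.' (+9 fires, +7 burnt)
Step 5: cell (1,4)='.' (+0 fires, +9 burnt)
  fire out at step 5

1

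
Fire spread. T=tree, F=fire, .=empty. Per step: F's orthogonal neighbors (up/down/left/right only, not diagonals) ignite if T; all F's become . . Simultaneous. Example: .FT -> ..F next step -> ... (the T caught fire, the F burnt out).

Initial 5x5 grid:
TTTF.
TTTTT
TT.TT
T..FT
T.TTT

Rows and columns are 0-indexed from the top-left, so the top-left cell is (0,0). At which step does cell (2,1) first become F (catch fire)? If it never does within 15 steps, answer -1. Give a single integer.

Step 1: cell (2,1)='T' (+5 fires, +2 burnt)
Step 2: cell (2,1)='T' (+6 fires, +5 burnt)
Step 3: cell (2,1)='T' (+2 fires, +6 burnt)
Step 4: cell (2,1)='F' (+2 fires, +2 burnt)
  -> target ignites at step 4
Step 5: cell (2,1)='.' (+1 fires, +2 burnt)
Step 6: cell (2,1)='.' (+1 fires, +1 burnt)
Step 7: cell (2,1)='.' (+1 fires, +1 burnt)
Step 8: cell (2,1)='.' (+0 fires, +1 burnt)
  fire out at step 8

4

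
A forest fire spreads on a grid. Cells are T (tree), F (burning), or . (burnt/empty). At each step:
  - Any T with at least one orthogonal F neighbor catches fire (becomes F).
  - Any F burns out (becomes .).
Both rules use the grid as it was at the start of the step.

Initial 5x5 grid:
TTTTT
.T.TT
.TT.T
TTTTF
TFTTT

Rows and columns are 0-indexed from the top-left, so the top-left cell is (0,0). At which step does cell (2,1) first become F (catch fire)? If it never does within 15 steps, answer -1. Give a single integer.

Step 1: cell (2,1)='T' (+6 fires, +2 burnt)
Step 2: cell (2,1)='F' (+5 fires, +6 burnt)
  -> target ignites at step 2
Step 3: cell (2,1)='.' (+4 fires, +5 burnt)
Step 4: cell (2,1)='.' (+2 fires, +4 burnt)
Step 5: cell (2,1)='.' (+2 fires, +2 burnt)
Step 6: cell (2,1)='.' (+0 fires, +2 burnt)
  fire out at step 6

2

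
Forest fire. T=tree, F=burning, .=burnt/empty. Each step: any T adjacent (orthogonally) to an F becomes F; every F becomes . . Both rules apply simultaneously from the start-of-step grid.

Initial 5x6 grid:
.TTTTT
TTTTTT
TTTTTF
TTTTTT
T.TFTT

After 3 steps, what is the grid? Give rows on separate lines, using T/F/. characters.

Step 1: 6 trees catch fire, 2 burn out
  .TTTTT
  TTTTTF
  TTTTF.
  TTTFTF
  T.F.FT
Step 2: 6 trees catch fire, 6 burn out
  .TTTTF
  TTTTF.
  TTTF..
  TTF.F.
  T....F
Step 3: 4 trees catch fire, 6 burn out
  .TTTF.
  TTTF..
  TTF...
  TF....
  T.....

.TTTF.
TTTF..
TTF...
TF....
T.....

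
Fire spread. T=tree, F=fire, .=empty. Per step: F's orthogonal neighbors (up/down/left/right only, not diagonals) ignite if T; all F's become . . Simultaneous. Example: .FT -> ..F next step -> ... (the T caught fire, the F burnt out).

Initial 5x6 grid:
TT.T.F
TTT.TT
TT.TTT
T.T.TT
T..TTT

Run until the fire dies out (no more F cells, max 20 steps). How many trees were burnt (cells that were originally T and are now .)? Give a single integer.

Step 1: +1 fires, +1 burnt (F count now 1)
Step 2: +2 fires, +1 burnt (F count now 2)
Step 3: +2 fires, +2 burnt (F count now 2)
Step 4: +3 fires, +2 burnt (F count now 3)
Step 5: +1 fires, +3 burnt (F count now 1)
Step 6: +1 fires, +1 burnt (F count now 1)
Step 7: +0 fires, +1 burnt (F count now 0)
Fire out after step 7
Initially T: 21, now '.': 19
Total burnt (originally-T cells now '.'): 10

Answer: 10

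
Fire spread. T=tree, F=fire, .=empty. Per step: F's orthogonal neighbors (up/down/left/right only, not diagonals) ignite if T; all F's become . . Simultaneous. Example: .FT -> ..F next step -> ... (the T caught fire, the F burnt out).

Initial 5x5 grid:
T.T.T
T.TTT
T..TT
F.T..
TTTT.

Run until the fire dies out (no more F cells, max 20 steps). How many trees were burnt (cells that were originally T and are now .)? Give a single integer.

Answer: 8

Derivation:
Step 1: +2 fires, +1 burnt (F count now 2)
Step 2: +2 fires, +2 burnt (F count now 2)
Step 3: +2 fires, +2 burnt (F count now 2)
Step 4: +2 fires, +2 burnt (F count now 2)
Step 5: +0 fires, +2 burnt (F count now 0)
Fire out after step 5
Initially T: 15, now '.': 18
Total burnt (originally-T cells now '.'): 8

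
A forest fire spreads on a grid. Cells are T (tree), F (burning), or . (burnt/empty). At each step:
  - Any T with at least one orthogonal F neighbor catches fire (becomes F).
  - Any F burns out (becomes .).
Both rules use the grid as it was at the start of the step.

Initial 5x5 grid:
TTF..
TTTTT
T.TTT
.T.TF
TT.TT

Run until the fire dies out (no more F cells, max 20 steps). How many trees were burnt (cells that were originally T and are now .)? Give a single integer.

Step 1: +5 fires, +2 burnt (F count now 5)
Step 2: +7 fires, +5 burnt (F count now 7)
Step 3: +1 fires, +7 burnt (F count now 1)
Step 4: +1 fires, +1 burnt (F count now 1)
Step 5: +0 fires, +1 burnt (F count now 0)
Fire out after step 5
Initially T: 17, now '.': 22
Total burnt (originally-T cells now '.'): 14

Answer: 14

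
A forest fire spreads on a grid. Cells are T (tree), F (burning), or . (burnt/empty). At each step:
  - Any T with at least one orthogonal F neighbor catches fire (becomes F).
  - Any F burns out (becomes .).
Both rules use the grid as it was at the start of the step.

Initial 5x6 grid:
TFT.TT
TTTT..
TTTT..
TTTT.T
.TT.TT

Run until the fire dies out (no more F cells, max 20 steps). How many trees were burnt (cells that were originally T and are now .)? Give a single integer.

Step 1: +3 fires, +1 burnt (F count now 3)
Step 2: +3 fires, +3 burnt (F count now 3)
Step 3: +4 fires, +3 burnt (F count now 4)
Step 4: +4 fires, +4 burnt (F count now 4)
Step 5: +2 fires, +4 burnt (F count now 2)
Step 6: +0 fires, +2 burnt (F count now 0)
Fire out after step 6
Initially T: 21, now '.': 25
Total burnt (originally-T cells now '.'): 16

Answer: 16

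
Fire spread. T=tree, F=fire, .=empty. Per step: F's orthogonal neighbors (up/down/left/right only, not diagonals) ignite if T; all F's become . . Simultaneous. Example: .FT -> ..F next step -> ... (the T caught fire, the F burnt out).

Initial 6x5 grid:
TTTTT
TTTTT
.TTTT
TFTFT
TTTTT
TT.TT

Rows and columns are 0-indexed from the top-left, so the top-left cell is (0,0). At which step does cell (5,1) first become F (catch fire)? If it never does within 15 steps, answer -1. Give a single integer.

Step 1: cell (5,1)='T' (+7 fires, +2 burnt)
Step 2: cell (5,1)='F' (+9 fires, +7 burnt)
  -> target ignites at step 2
Step 3: cell (5,1)='.' (+7 fires, +9 burnt)
Step 4: cell (5,1)='.' (+3 fires, +7 burnt)
Step 5: cell (5,1)='.' (+0 fires, +3 burnt)
  fire out at step 5

2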